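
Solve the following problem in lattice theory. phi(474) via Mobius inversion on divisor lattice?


phi(n) = n * prod_{p|n} (1 - 1/p).
Prime divisors of 474: [2, 3, 79]
phi(474) = 474 * (1 - 1/2) * (1 - 1/3) * (1 - 1/79)
phi(474) = 156


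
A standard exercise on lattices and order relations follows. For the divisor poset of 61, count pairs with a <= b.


The order relation is {(a,b) : a <= b}, reflexive so it includes (a,a).
Examples: (1,1), (1,61), (61,61)
Total ordered pairs: 3


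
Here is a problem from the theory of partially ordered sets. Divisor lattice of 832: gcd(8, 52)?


Meet=gcd.
gcd(8,52)=4


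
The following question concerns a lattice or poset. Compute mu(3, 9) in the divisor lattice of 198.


In a divisor lattice, mu(a,b) = mu(b/a) where mu is the classical Mobius function.
b/a = 9/3 = 3
Prime factorization of 3: primes [3]
3 is squarefree with 1 prime factor(s), so mu(3) = (-1)^1 = -1


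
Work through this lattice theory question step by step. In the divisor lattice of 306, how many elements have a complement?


An element a is complemented if some b has a meet b = bottom, a join b = top.
a is complemented iff gcd(a, n/a)=1, i.e. a is a unitary divisor of 306.
Complemented elements: 1, 2, 9, 17, 18, 34, ... (2 more)
Count: 8


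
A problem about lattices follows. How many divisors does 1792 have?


Divisors of 1792: [1, 2, 4, 7, 8, 14, 16, 28, 32, 56, 64, 112, 128, 224, 256, 448, 896, 1792]
Count: 18


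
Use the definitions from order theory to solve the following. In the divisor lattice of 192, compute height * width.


Height = length of longest chain minus 1; width = size of largest antichain.
A maximum chain: 1 | 3 | 6 | 12 | 24 | 48 | 96 | 192  (height 7).
A maximum antichain: {2, 3}  (width 2).
Product = 7 * 2 = 14


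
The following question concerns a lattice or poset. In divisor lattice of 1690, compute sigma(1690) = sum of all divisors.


sigma(n) = sum of divisors.
Divisors of 1690: [1, 2, 5, 10, 13, 26, 65, 130, 169, 338, 845, 1690]
Sum = 3294


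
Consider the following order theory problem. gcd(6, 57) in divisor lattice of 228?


Meet=gcd.
gcd(6,57)=3


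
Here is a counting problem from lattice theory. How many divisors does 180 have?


Divisors of 180: [1, 2, 3, 4, 5, 6, 9, 10, 12, 15, 18, 20, 30, 36, 45, 60, 90, 180]
Count: 18


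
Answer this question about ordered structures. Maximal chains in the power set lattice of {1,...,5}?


A maximal chain goes from the minimum element to a maximal element via cover relations.
Counting all min-to-max paths in the cover graph.
Total maximal chains: 120


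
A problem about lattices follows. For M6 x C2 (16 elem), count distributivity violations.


Distributive law: a ^ (b v c) = (a ^ b) v (a ^ c).
Check all 16^3 = 4096 ordered triples (a,b,c).
  e.g. a=(a1,0), b=(a2,0), c=(a3,0): lhs=(a1,0) != rhs=(0,0)
  e.g. a=(a1,0), b=(a2,0), c=(a3,1): lhs=(a1,0) != rhs=(0,0)
Total violating triples: 960


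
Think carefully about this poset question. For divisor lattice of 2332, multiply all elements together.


Divisors of 2332: [1, 2, 4, 11, 22, 44, 53, 106, 212, 583, 1166, 2332]
Product = n^(d(n)/2) = 2332^(12/2)
Product = 160831560769750503424


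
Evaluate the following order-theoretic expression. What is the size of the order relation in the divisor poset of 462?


The order relation is {(a,b) : a <= b}, reflexive so it includes (a,a).
Examples: (1,1), (1,11), (1,14), (1,154), (1,2), ...
Total ordered pairs: 81


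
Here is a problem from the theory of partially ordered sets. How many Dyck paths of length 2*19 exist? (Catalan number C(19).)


C(n) = C(2n, n) / (n+1).
C(38, 19) = 35345263800
C(19) = 35345263800 / 20 = 1767263190


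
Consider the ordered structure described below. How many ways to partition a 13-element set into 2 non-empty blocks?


S(n,k) = k*S(n-1,k) + S(n-1,k-1).
S(12,2) = 2047, S(12,1) = 1
S(13,2) = 2*2047 + 1 = 4094 + 1
S(13,2) = 4095


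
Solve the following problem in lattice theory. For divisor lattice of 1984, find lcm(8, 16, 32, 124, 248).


In a divisor lattice, join = lcm (least common multiple).
Compute lcm iteratively: start with first element, then lcm(current, next).
Elements: [8, 16, 32, 124, 248]
lcm(8,16) = 16
lcm(16,32) = 32
lcm(32,124) = 992
lcm(992,248) = 992
Final lcm = 992


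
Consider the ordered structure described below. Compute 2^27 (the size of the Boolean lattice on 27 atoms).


Power set = 2^n.
2^27 = 134217728


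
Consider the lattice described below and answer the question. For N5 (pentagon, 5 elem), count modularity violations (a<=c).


Modular law: if a <= c then a v (b ^ c) = (a v b) ^ c.
Check all triples (a,b,c) with a <= c among 5 elements.
  e.g. a=a, b=c, c=b: lhs=a != rhs=b
Total violating triples: 1


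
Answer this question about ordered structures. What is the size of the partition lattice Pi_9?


B(n) = number of set partitions of an n-element set.
B(n) satisfies the recurrence: B(n+1) = sum_k C(n,k)*B(k).
B(9) = 21147


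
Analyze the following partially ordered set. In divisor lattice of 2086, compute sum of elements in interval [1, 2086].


Interval [1,2086] in divisors of 2086: [1, 2, 7, 14, 149, 298, 1043, 2086]
Sum = 3600


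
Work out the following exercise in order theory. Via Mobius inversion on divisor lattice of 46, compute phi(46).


phi(n) = n * prod_{p|n} (1 - 1/p).
Prime divisors of 46: [2, 23]
phi(46) = 46 * (1 - 1/2) * (1 - 1/23)
phi(46) = 22


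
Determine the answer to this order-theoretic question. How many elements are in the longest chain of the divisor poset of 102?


A chain is a totally ordered subset; we count the number of elements in a maximum chain.
Compute, for each element x, the size of the longest chain ending at x:
  1: 1
  2: 2
  3: 2
  17: 2
  6: 3
  34: 3
  ...
A maximum chain: 1 < 2 < 6 < 102
Number of elements in the longest chain: 4


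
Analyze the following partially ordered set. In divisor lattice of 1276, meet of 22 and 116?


In a divisor lattice, meet = gcd (greatest common divisor).
By Euclidean algorithm or factoring: gcd(22,116) = 2


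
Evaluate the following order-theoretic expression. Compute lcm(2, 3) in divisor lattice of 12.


In a divisor lattice, join = lcm (least common multiple).
gcd(2,3) = 1
lcm(2,3) = 2*3/gcd = 6/1 = 6


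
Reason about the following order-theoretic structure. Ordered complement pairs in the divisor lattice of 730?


Complement pair (a,b): a meet b = bottom, a join b = top.
Here: gcd(a,b)=1 and lcm(a,b)=730, i.e. a*b=730 with a,b coprime.
Pairs found: (1,730), (2,365), (5,146), (10,73), ... (4 more)
Total ordered pairs: 8


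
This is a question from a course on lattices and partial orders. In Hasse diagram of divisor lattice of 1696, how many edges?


A cover relation a -< b holds when a < b with no c strictly between.
Cover relations:
  1 -< 2
  1 -< 53
  2 -< 4
  2 -< 106
  4 -< 8
  4 -< 212
  8 -< 16
  8 -< 424
  ...8 more
Total: 16


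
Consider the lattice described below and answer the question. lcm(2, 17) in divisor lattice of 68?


Join=lcm.
gcd(2,17)=1
lcm=34


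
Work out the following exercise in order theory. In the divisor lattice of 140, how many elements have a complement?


An element a is complemented if some b has a meet b = bottom, a join b = top.
a is complemented iff gcd(a, n/a)=1, i.e. a is a unitary divisor of 140.
Complemented elements: 1, 4, 5, 7, 20, 28, ... (2 more)
Count: 8


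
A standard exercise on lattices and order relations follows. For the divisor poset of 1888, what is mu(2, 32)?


In a divisor lattice, mu(a,b) = mu(b/a) where mu is the classical Mobius function.
b/a = 32/2 = 16
Prime factorization of 16: primes [2]
16 is not squarefree, so mu(16) = 0


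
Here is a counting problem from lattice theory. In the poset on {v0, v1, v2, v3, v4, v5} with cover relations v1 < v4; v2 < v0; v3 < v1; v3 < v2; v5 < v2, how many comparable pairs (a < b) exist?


A comparable pair {a,b} has a < b or b < a in the order.
Count unordered pairs where one element is strictly below the other.
Examples: {v0,v2}, {v0,v3}, {v0,v5}, {v1,v3}, ...
Total comparable pairs: 8


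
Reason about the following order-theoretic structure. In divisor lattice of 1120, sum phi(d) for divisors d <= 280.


Divisors of 1120 up to 280: [1, 2, 4, 5, 7, 8, 10, 14, 16, 20, 28, 32, 35, 40, 56, 70, 80, 112, 140, 160, 224, 280]
phi values: [1, 1, 2, 4, 6, 4, 4, 6, 8, 8, 12, 16, 24, 16, 24, 24, 32, 48, 48, 64, 96, 96]
Sum = 544


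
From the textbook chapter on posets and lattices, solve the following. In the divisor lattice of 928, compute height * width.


Height = length of longest chain minus 1; width = size of largest antichain.
A maximum chain: 1 | 29 | 58 | 116 | 232 | 464 | 928  (height 6).
A maximum antichain: {2, 29}  (width 2).
Product = 6 * 2 = 12


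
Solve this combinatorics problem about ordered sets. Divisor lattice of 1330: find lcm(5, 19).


In a divisor lattice, join = lcm (least common multiple).
gcd(5,19) = 1
lcm(5,19) = 5*19/gcd = 95/1 = 95


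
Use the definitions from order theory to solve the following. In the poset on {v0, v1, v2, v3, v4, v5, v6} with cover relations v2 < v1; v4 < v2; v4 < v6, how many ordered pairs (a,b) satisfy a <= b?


The order relation is {(a,b) : a <= b}, reflexive so it includes (a,a).
Examples: (v0,v0), (v1,v1), (v2,v1), (v2,v2), (v3,v3), ...
Total ordered pairs: 11


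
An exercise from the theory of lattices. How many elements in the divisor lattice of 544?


Divisors of 544: [1, 2, 4, 8, 16, 17, 32, 34, 68, 136, 272, 544]
Count: 12


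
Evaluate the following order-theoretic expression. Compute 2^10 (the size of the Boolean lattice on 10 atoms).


Power set = 2^n.
2^10 = 1024


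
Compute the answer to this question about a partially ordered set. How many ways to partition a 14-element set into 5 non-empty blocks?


S(n,k) = k*S(n-1,k) + S(n-1,k-1).
S(13,5) = 7508501, S(13,4) = 2532530
S(14,5) = 5*7508501 + 2532530 = 37542505 + 2532530
S(14,5) = 40075035


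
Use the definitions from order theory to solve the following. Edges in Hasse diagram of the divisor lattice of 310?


A cover relation a -< b holds when a < b with no c strictly between.
Cover relations:
  1 -< 2
  1 -< 5
  1 -< 31
  2 -< 10
  2 -< 62
  5 -< 10
  5 -< 155
  10 -< 310
  ...4 more
Total: 12


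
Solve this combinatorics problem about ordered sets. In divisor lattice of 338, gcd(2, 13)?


Meet=gcd.
gcd(2,13)=1


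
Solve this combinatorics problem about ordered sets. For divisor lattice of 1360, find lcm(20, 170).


In a divisor lattice, join = lcm (least common multiple).
Compute lcm iteratively: start with first element, then lcm(current, next).
Elements: [20, 170]
lcm(20,170) = 340
Final lcm = 340


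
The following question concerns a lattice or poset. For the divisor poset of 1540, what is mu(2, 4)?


In a divisor lattice, mu(a,b) = mu(b/a) where mu is the classical Mobius function.
b/a = 4/2 = 2
Prime factorization of 2: primes [2]
2 is squarefree with 1 prime factor(s), so mu(2) = (-1)^1 = -1


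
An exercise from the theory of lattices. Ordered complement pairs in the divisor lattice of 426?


Complement pair (a,b): a meet b = bottom, a join b = top.
Here: gcd(a,b)=1 and lcm(a,b)=426, i.e. a*b=426 with a,b coprime.
Pairs found: (1,426), (2,213), (3,142), (6,71), ... (4 more)
Total ordered pairs: 8


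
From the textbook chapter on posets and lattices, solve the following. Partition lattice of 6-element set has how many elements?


B(n) = number of set partitions of an n-element set.
B(n) satisfies the recurrence: B(n+1) = sum_k C(n,k)*B(k).
B(6) = 203


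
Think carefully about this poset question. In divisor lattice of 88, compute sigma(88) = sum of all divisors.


sigma(n) = sum of divisors.
Divisors of 88: [1, 2, 4, 8, 11, 22, 44, 88]
Sum = 180


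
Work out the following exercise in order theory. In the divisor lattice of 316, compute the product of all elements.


Divisors of 316: [1, 2, 4, 79, 158, 316]
Product = n^(d(n)/2) = 316^(6/2)
Product = 31554496


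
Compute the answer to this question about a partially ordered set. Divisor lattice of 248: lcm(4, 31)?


Join=lcm.
gcd(4,31)=1
lcm=124


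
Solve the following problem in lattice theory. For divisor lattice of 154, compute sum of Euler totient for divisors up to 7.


Divisors of 154 up to 7: [1, 2, 7]
phi values: [1, 1, 6]
Sum = 8


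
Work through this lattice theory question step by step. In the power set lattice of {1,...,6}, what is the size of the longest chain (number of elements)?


A chain is a totally ordered subset; we count the number of elements in a maximum chain.
Compute, for each element x, the size of the longest chain ending at x:
  {}: 1
  {1}: 2
  {2}: 2
  {3}: 2
  {4}: 2
  {5}: 2
  ...
A maximum chain: {} < {1} < {1,2} < {1,2,3} < {1,2,3,4} < {1,2,3,4,5} < {1,2,3,4,5,6}
Number of elements in the longest chain: 7


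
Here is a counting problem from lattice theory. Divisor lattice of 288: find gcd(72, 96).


In a divisor lattice, meet = gcd (greatest common divisor).
By Euclidean algorithm or factoring: gcd(72,96) = 24


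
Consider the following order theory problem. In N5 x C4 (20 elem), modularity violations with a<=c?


Modular law: if a <= c then a v (b ^ c) = (a v b) ^ c.
Check all triples (a,b,c) with a <= c among 20 elements.
  e.g. a=(a,0), b=(c,0), c=(b,0): lhs=(a,0) != rhs=(b,0)
  e.g. a=(a,0), b=(c,1), c=(b,0): lhs=(a,0) != rhs=(b,0)
Total violating triples: 40


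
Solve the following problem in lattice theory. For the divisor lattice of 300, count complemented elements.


An element a is complemented if some b has a meet b = bottom, a join b = top.
a is complemented iff gcd(a, n/a)=1, i.e. a is a unitary divisor of 300.
Complemented elements: 1, 3, 4, 12, 25, 75, ... (2 more)
Count: 8


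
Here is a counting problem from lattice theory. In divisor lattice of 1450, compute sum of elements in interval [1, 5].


Interval [1,5] in divisors of 1450: [1, 5]
Sum = 6


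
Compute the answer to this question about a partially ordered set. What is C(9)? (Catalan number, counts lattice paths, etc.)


C(n) = C(2n, n) / (n+1).
C(18, 9) = 48620
C(9) = 48620 / 10 = 4862


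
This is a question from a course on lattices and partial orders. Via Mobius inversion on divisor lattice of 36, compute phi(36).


phi(n) = n * prod_{p|n} (1 - 1/p).
Prime divisors of 36: [2, 3]
phi(36) = 36 * (1 - 1/2) * (1 - 1/3)
phi(36) = 12


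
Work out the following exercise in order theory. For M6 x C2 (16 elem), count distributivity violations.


Distributive law: a ^ (b v c) = (a ^ b) v (a ^ c).
Check all 16^3 = 4096 ordered triples (a,b,c).
  e.g. a=(a1,0), b=(a2,0), c=(a3,0): lhs=(a1,0) != rhs=(0,0)
  e.g. a=(a1,0), b=(a2,0), c=(a3,1): lhs=(a1,0) != rhs=(0,0)
Total violating triples: 960


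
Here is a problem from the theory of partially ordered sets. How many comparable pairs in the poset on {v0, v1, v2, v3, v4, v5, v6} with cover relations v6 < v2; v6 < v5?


A comparable pair {a,b} has a < b or b < a in the order.
Count unordered pairs where one element is strictly below the other.
Examples: {v2,v6}, {v5,v6}
Total comparable pairs: 2


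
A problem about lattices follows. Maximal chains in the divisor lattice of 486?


A maximal chain goes from the minimum element to a maximal element via cover relations.
Counting all min-to-max paths in the cover graph.
Total maximal chains: 6


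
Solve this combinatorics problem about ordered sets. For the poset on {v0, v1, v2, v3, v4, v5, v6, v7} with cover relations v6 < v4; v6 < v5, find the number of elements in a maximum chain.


A chain is a totally ordered subset; we count the number of elements in a maximum chain.
Compute, for each element x, the size of the longest chain ending at x:
  v0: 1
  v1: 1
  v2: 1
  v3: 1
  v6: 1
  v7: 1
  ...
A maximum chain: v6 < v4
Number of elements in the longest chain: 2


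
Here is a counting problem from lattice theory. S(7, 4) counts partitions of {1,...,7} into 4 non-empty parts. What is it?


S(n,k) = k*S(n-1,k) + S(n-1,k-1).
S(6,4) = 65, S(6,3) = 90
S(7,4) = 4*65 + 90 = 260 + 90
S(7,4) = 350


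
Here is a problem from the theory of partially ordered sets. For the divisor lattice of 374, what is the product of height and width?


Height = length of longest chain minus 1; width = size of largest antichain.
A maximum chain: 1 | 17 | 187 | 374  (height 3).
A maximum antichain: {2, 11, 17}  (width 3).
Product = 3 * 3 = 9


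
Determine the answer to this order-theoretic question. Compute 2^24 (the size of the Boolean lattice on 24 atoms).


Power set = 2^n.
2^24 = 16777216


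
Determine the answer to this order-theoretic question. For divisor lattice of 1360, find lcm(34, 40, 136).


In a divisor lattice, join = lcm (least common multiple).
Compute lcm iteratively: start with first element, then lcm(current, next).
Elements: [34, 40, 136]
lcm(34,40) = 680
lcm(680,136) = 680
Final lcm = 680


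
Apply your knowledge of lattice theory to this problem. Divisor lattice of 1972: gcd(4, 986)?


Meet=gcd.
gcd(4,986)=2


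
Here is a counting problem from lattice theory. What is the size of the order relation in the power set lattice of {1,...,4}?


The order relation is {(a,b) : a <= b}, reflexive so it includes (a,a).
Examples: ({},{}), ({},{1,2}), ({},{1,2,3}), ({},{1,2,3,4}), ({},{1,2,4}), ...
Total ordered pairs: 81


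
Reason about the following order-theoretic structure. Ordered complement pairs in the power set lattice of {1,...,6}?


Complement pair (a,b): a meet b = bottom, a join b = top.
Here: A intersect B = {} and A union B = {1,...,6}.
Pairs found: ({},{1,2,3,4,5,6}), ({1},{2,3,4,5,6}), ({2},{1,3,4,5,6}), ({3},{1,2,4,5,6}), ... (60 more)
Total ordered pairs: 64


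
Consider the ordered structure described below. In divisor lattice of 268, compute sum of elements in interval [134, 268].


Interval [134,268] in divisors of 268: [134, 268]
Sum = 402


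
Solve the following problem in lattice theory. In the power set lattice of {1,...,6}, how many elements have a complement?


An element a is complemented if some b has a meet b = bottom, a join b = top.
every subset A has complement S\A, so all elements are complemented.
Complemented elements: {}, {1}, {2}, {3}, {4}, {5}, ... (58 more)
Count: 64


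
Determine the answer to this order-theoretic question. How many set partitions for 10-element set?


B(n) = number of set partitions of an n-element set.
B(n) satisfies the recurrence: B(n+1) = sum_k C(n,k)*B(k).
B(10) = 115975


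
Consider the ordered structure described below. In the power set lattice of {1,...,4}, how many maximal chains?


A maximal chain goes from the minimum element to a maximal element via cover relations.
Counting all min-to-max paths in the cover graph.
Total maximal chains: 24


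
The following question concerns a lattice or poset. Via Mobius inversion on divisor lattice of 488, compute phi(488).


phi(n) = n * prod_{p|n} (1 - 1/p).
Prime divisors of 488: [2, 61]
phi(488) = 488 * (1 - 1/2) * (1 - 1/61)
phi(488) = 240


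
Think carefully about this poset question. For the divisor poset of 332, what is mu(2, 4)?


In a divisor lattice, mu(a,b) = mu(b/a) where mu is the classical Mobius function.
b/a = 4/2 = 2
Prime factorization of 2: primes [2]
2 is squarefree with 1 prime factor(s), so mu(2) = (-1)^1 = -1


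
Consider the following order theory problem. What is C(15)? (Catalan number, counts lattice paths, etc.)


C(n) = C(2n, n) / (n+1).
C(30, 15) = 155117520
C(15) = 155117520 / 16 = 9694845


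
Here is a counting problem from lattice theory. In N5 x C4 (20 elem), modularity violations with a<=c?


Modular law: if a <= c then a v (b ^ c) = (a v b) ^ c.
Check all triples (a,b,c) with a <= c among 20 elements.
  e.g. a=(a,0), b=(c,0), c=(b,0): lhs=(a,0) != rhs=(b,0)
  e.g. a=(a,0), b=(c,1), c=(b,0): lhs=(a,0) != rhs=(b,0)
Total violating triples: 40


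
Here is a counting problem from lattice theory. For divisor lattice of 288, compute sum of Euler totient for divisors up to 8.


Divisors of 288 up to 8: [1, 2, 3, 4, 6, 8]
phi values: [1, 1, 2, 2, 2, 4]
Sum = 12


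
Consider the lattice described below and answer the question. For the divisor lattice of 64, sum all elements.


sigma(n) = sum of divisors.
Divisors of 64: [1, 2, 4, 8, 16, 32, 64]
Sum = 127


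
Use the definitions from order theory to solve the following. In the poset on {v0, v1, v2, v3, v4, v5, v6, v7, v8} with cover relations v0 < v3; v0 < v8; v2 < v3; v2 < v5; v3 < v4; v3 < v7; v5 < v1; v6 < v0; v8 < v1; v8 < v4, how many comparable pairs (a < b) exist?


A comparable pair {a,b} has a < b or b < a in the order.
Count unordered pairs where one element is strictly below the other.
Examples: {v0,v1}, {v0,v3}, {v0,v4}, {v0,v6}, ...
Total comparable pairs: 21


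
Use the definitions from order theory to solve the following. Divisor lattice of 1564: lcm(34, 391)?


Join=lcm.
gcd(34,391)=17
lcm=782


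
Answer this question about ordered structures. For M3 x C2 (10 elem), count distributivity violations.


Distributive law: a ^ (b v c) = (a ^ b) v (a ^ c).
Check all 10^3 = 1000 ordered triples (a,b,c).
  e.g. a=(a1,0), b=(a2,0), c=(a3,0): lhs=(a1,0) != rhs=(0,0)
  e.g. a=(a1,0), b=(a2,0), c=(a3,1): lhs=(a1,0) != rhs=(0,0)
Total violating triples: 48


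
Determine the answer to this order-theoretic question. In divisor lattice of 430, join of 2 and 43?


In a divisor lattice, join = lcm (least common multiple).
gcd(2,43) = 1
lcm(2,43) = 2*43/gcd = 86/1 = 86


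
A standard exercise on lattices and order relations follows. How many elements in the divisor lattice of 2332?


Divisors of 2332: [1, 2, 4, 11, 22, 44, 53, 106, 212, 583, 1166, 2332]
Count: 12


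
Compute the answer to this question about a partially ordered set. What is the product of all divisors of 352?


Divisors of 352: [1, 2, 4, 8, 11, 16, 22, 32, 44, 88, 176, 352]
Product = n^(d(n)/2) = 352^(12/2)
Product = 1902199139467264


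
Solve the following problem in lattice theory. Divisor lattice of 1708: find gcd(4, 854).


In a divisor lattice, meet = gcd (greatest common divisor).
By Euclidean algorithm or factoring: gcd(4,854) = 2


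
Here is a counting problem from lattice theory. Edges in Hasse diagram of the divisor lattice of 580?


A cover relation a -< b holds when a < b with no c strictly between.
Cover relations:
  1 -< 2
  1 -< 5
  1 -< 29
  2 -< 4
  2 -< 10
  2 -< 58
  4 -< 20
  4 -< 116
  ...12 more
Total: 20


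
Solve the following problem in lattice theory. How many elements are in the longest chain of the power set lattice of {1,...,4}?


A chain is a totally ordered subset; we count the number of elements in a maximum chain.
Compute, for each element x, the size of the longest chain ending at x:
  {}: 1
  {1}: 2
  {2}: 2
  {3}: 2
  {4}: 2
  {1,2}: 3
  ...
A maximum chain: {} < {1} < {1,2} < {1,2,3} < {1,2,3,4}
Number of elements in the longest chain: 5


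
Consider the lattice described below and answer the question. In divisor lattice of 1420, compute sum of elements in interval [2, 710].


Interval [2,710] in divisors of 1420: [2, 10, 142, 710]
Sum = 864


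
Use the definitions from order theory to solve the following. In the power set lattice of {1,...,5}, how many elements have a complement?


An element a is complemented if some b has a meet b = bottom, a join b = top.
every subset A has complement S\A, so all elements are complemented.
Complemented elements: {}, {1}, {2}, {3}, {4}, {5}, ... (26 more)
Count: 32


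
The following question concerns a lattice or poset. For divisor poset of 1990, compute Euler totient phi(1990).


phi(n) = n * prod_{p|n} (1 - 1/p).
Prime divisors of 1990: [2, 5, 199]
phi(1990) = 1990 * (1 - 1/2) * (1 - 1/5) * (1 - 1/199)
phi(1990) = 792


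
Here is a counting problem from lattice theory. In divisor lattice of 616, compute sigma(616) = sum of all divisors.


sigma(n) = sum of divisors.
Divisors of 616: [1, 2, 4, 7, 8, 11, 14, 22, 28, 44, 56, 77, 88, 154, 308, 616]
Sum = 1440


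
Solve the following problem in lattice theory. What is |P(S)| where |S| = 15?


Power set = 2^n.
2^15 = 32768


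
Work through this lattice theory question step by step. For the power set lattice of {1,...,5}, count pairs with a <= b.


The order relation is {(a,b) : a <= b}, reflexive so it includes (a,a).
Examples: ({},{}), ({},{1,2}), ({},{1,2,3}), ({},{1,2,3,4}), ({},{1,2,3,4,5}), ...
Total ordered pairs: 243


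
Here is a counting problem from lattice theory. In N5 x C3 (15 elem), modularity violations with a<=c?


Modular law: if a <= c then a v (b ^ c) = (a v b) ^ c.
Check all triples (a,b,c) with a <= c among 15 elements.
  e.g. a=(a,0), b=(c,0), c=(b,0): lhs=(a,0) != rhs=(b,0)
  e.g. a=(a,0), b=(c,1), c=(b,0): lhs=(a,0) != rhs=(b,0)
Total violating triples: 18


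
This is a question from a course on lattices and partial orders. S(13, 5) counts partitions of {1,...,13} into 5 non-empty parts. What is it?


S(n,k) = k*S(n-1,k) + S(n-1,k-1).
S(12,5) = 1379400, S(12,4) = 611501
S(13,5) = 5*1379400 + 611501 = 6897000 + 611501
S(13,5) = 7508501


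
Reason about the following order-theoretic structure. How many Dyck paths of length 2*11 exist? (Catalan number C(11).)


C(n) = C(2n, n) / (n+1).
C(22, 11) = 705432
C(11) = 705432 / 12 = 58786


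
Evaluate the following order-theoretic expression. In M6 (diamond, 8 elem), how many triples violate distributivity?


Distributive law: a ^ (b v c) = (a ^ b) v (a ^ c).
Check all 8^3 = 512 ordered triples (a,b,c).
  e.g. a=a1, b=a2, c=a3: lhs=a1 != rhs=0
  e.g. a=a1, b=a2, c=a4: lhs=a1 != rhs=0
Total violating triples: 120


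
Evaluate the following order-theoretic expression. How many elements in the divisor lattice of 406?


Divisors of 406: [1, 2, 7, 14, 29, 58, 203, 406]
Count: 8


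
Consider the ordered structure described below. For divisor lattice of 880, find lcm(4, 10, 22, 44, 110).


In a divisor lattice, join = lcm (least common multiple).
Compute lcm iteratively: start with first element, then lcm(current, next).
Elements: [4, 10, 22, 44, 110]
lcm(4,10) = 20
lcm(20,22) = 220
lcm(220,44) = 220
lcm(220,110) = 220
Final lcm = 220


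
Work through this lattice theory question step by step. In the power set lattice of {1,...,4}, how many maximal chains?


A maximal chain goes from the minimum element to a maximal element via cover relations.
Counting all min-to-max paths in the cover graph.
Total maximal chains: 24


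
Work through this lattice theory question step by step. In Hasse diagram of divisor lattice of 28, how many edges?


A cover relation a -< b holds when a < b with no c strictly between.
Cover relations:
  1 -< 2
  1 -< 7
  2 -< 4
  2 -< 14
  4 -< 28
  7 -< 14
  14 -< 28
Total: 7


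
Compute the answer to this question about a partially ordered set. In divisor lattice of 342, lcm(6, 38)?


Join=lcm.
gcd(6,38)=2
lcm=114


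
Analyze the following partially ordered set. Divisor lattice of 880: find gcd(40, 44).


In a divisor lattice, meet = gcd (greatest common divisor).
By Euclidean algorithm or factoring: gcd(40,44) = 4


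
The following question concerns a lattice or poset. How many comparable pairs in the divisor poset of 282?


A comparable pair {a,b} has a < b or b < a in the order.
Count unordered pairs where one element is strictly below the other.
Examples: {1,2}, {1,3}, {1,6}, {1,47}, ...
Total comparable pairs: 19


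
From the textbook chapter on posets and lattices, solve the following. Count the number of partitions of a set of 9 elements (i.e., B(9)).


B(n) = number of set partitions of an n-element set.
B(n) satisfies the recurrence: B(n+1) = sum_k C(n,k)*B(k).
B(9) = 21147


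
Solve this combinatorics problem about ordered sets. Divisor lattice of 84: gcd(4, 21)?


Meet=gcd.
gcd(4,21)=1


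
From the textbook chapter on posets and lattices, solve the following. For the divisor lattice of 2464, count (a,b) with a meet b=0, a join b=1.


Complement pair (a,b): a meet b = bottom, a join b = top.
Here: gcd(a,b)=1 and lcm(a,b)=2464, i.e. a*b=2464 with a,b coprime.
Pairs found: (1,2464), (7,352), (11,224), (32,77), ... (4 more)
Total ordered pairs: 8


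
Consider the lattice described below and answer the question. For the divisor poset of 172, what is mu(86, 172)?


In a divisor lattice, mu(a,b) = mu(b/a) where mu is the classical Mobius function.
b/a = 172/86 = 2
Prime factorization of 2: primes [2]
2 is squarefree with 1 prime factor(s), so mu(2) = (-1)^1 = -1


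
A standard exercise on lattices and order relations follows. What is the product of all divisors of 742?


Divisors of 742: [1, 2, 7, 14, 53, 106, 371, 742]
Product = n^(d(n)/2) = 742^(8/2)
Product = 303120718096


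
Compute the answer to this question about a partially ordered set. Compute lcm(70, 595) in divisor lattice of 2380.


In a divisor lattice, join = lcm (least common multiple).
gcd(70,595) = 35
lcm(70,595) = 70*595/gcd = 41650/35 = 1190


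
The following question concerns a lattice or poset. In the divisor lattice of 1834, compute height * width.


Height = length of longest chain minus 1; width = size of largest antichain.
A maximum chain: 1 | 131 | 917 | 1834  (height 3).
A maximum antichain: {2, 7, 131}  (width 3).
Product = 3 * 3 = 9


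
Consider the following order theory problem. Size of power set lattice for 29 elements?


Power set = 2^n.
2^29 = 536870912


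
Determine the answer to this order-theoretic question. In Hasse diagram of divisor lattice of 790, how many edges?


A cover relation a -< b holds when a < b with no c strictly between.
Cover relations:
  1 -< 2
  1 -< 5
  1 -< 79
  2 -< 10
  2 -< 158
  5 -< 10
  5 -< 395
  10 -< 790
  ...4 more
Total: 12


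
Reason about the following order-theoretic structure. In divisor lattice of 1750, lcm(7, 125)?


Join=lcm.
gcd(7,125)=1
lcm=875


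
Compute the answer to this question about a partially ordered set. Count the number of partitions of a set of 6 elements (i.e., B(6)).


B(n) = number of set partitions of an n-element set.
B(n) satisfies the recurrence: B(n+1) = sum_k C(n,k)*B(k).
B(6) = 203


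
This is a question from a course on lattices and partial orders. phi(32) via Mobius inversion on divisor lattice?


phi(n) = n * prod_{p|n} (1 - 1/p).
Prime divisors of 32: [2]
phi(32) = 32 * (1 - 1/2)
phi(32) = 16


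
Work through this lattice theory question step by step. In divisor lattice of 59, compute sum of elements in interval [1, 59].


Interval [1,59] in divisors of 59: [1, 59]
Sum = 60


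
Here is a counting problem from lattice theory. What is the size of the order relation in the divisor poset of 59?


The order relation is {(a,b) : a <= b}, reflexive so it includes (a,a).
Examples: (1,1), (1,59), (59,59)
Total ordered pairs: 3


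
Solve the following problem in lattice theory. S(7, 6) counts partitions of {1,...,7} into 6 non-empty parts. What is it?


S(n,k) = k*S(n-1,k) + S(n-1,k-1).
S(6,6) = 1, S(6,5) = 15
S(7,6) = 6*1 + 15 = 6 + 15
S(7,6) = 21


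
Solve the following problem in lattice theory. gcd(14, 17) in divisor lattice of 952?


Meet=gcd.
gcd(14,17)=1


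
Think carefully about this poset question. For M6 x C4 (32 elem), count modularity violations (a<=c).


Modular law: if a <= c then a v (b ^ c) = (a v b) ^ c.
Check all triples (a,b,c) with a <= c among 32 elements.
This lattice is modular (diamonds M_m and their chain-products are modular).
Total violating triples: 0


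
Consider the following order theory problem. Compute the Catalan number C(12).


C(n) = C(2n, n) / (n+1).
C(24, 12) = 2704156
C(12) = 2704156 / 13 = 208012


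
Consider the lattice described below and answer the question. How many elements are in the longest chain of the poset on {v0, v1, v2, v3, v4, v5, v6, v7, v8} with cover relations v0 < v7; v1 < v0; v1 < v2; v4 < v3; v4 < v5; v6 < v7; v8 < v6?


A chain is a totally ordered subset; we count the number of elements in a maximum chain.
Compute, for each element x, the size of the longest chain ending at x:
  v1: 1
  v4: 1
  v8: 1
  v0: 2
  v2: 2
  v3: 2
  ...
A maximum chain: v1 < v0 < v7
Number of elements in the longest chain: 3


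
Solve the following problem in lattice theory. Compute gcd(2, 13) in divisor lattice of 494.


In a divisor lattice, meet = gcd (greatest common divisor).
By Euclidean algorithm or factoring: gcd(2,13) = 1


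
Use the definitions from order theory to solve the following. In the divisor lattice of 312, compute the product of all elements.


Divisors of 312: [1, 2, 3, 4, 6, 8, 12, 13, 24, 26, 39, 52, 78, 104, 156, 312]
Product = n^(d(n)/2) = 312^(16/2)
Product = 89791815397090000896


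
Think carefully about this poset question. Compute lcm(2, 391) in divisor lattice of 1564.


In a divisor lattice, join = lcm (least common multiple).
gcd(2,391) = 1
lcm(2,391) = 2*391/gcd = 782/1 = 782


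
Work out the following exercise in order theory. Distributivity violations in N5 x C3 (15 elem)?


Distributive law: a ^ (b v c) = (a ^ b) v (a ^ c).
Check all 15^3 = 3375 ordered triples (a,b,c).
  e.g. a=(b,0), b=(a,0), c=(c,0): lhs=(b,0) != rhs=(a,0)
  e.g. a=(b,0), b=(a,0), c=(c,1): lhs=(b,0) != rhs=(a,0)
Total violating triples: 54


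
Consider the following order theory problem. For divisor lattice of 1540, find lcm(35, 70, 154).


In a divisor lattice, join = lcm (least common multiple).
Compute lcm iteratively: start with first element, then lcm(current, next).
Elements: [35, 70, 154]
lcm(35,70) = 70
lcm(70,154) = 770
Final lcm = 770


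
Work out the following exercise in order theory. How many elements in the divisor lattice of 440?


Divisors of 440: [1, 2, 4, 5, 8, 10, 11, 20, 22, 40, 44, 55, 88, 110, 220, 440]
Count: 16


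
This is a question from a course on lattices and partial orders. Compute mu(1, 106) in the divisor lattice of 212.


In a divisor lattice, mu(a,b) = mu(b/a) where mu is the classical Mobius function.
b/a = 106/1 = 106
Prime factorization of 106: primes [2, 53]
106 is squarefree with 2 prime factor(s), so mu(106) = (-1)^2 = 1


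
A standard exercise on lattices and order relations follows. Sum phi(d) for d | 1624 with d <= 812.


Divisors of 1624 up to 812: [1, 2, 4, 7, 8, 14, 28, 29, 56, 58, 116, 203, 232, 406, 812]
phi values: [1, 1, 2, 6, 4, 6, 12, 28, 24, 28, 56, 168, 112, 168, 336]
Sum = 952


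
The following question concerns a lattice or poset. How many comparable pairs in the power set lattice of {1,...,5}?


A comparable pair {a,b} has a < b or b < a in the order.
Count unordered pairs where one element is strictly below the other.
Examples: {{},{1}}, {{},{2}}, {{},{3}}, {{},{4}}, ...
Total comparable pairs: 211


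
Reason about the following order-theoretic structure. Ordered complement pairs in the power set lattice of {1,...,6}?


Complement pair (a,b): a meet b = bottom, a join b = top.
Here: A intersect B = {} and A union B = {1,...,6}.
Pairs found: ({},{1,2,3,4,5,6}), ({1},{2,3,4,5,6}), ({2},{1,3,4,5,6}), ({3},{1,2,4,5,6}), ... (60 more)
Total ordered pairs: 64


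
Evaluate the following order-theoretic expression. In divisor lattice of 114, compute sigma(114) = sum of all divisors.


sigma(n) = sum of divisors.
Divisors of 114: [1, 2, 3, 6, 19, 38, 57, 114]
Sum = 240


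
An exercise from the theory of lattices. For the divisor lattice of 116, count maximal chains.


A maximal chain goes from the minimum element to a maximal element via cover relations.
Counting all min-to-max paths in the cover graph.
Total maximal chains: 3


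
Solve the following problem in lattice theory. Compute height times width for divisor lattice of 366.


Height = length of longest chain minus 1; width = size of largest antichain.
A maximum chain: 1 | 61 | 183 | 366  (height 3).
A maximum antichain: {2, 3, 61}  (width 3).
Product = 3 * 3 = 9


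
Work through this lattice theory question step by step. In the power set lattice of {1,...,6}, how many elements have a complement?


An element a is complemented if some b has a meet b = bottom, a join b = top.
every subset A has complement S\A, so all elements are complemented.
Complemented elements: {}, {1}, {2}, {3}, {4}, {5}, ... (58 more)
Count: 64


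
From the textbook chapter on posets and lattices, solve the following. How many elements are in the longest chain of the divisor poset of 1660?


A chain is a totally ordered subset; we count the number of elements in a maximum chain.
Compute, for each element x, the size of the longest chain ending at x:
  1: 1
  2: 2
  5: 2
  83: 2
  4: 3
  10: 3
  ...
A maximum chain: 1 < 2 < 4 < 20 < 1660
Number of elements in the longest chain: 5


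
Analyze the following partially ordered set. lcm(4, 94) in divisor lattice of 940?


Join=lcm.
gcd(4,94)=2
lcm=188


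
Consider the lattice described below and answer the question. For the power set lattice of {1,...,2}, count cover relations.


A cover relation a -< b holds when a < b with no c strictly between.
Cover relations:
  {} -< {1}
  {} -< {2}
  {1} -< {1,2}
  {2} -< {1,2}
Total: 4


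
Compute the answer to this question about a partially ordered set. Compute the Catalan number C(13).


C(n) = C(2n, n) / (n+1).
C(26, 13) = 10400600
C(13) = 10400600 / 14 = 742900


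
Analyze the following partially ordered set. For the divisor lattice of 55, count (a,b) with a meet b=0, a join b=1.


Complement pair (a,b): a meet b = bottom, a join b = top.
Here: gcd(a,b)=1 and lcm(a,b)=55, i.e. a*b=55 with a,b coprime.
Pairs found: (1,55), (5,11), (11,5), (55,1)
Total ordered pairs: 4


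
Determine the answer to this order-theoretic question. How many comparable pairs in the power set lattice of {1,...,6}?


A comparable pair {a,b} has a < b or b < a in the order.
Count unordered pairs where one element is strictly below the other.
Examples: {{},{1}}, {{},{2}}, {{},{3}}, {{},{4}}, ...
Total comparable pairs: 665


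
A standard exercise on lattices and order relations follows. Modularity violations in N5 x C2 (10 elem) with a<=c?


Modular law: if a <= c then a v (b ^ c) = (a v b) ^ c.
Check all triples (a,b,c) with a <= c among 10 elements.
  e.g. a=(a,0), b=(c,0), c=(b,0): lhs=(a,0) != rhs=(b,0)
  e.g. a=(a,0), b=(c,1), c=(b,0): lhs=(a,0) != rhs=(b,0)
Total violating triples: 6


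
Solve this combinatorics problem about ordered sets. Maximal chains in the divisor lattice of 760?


A maximal chain goes from the minimum element to a maximal element via cover relations.
Counting all min-to-max paths in the cover graph.
Total maximal chains: 20


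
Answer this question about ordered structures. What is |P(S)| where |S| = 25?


Power set = 2^n.
2^25 = 33554432


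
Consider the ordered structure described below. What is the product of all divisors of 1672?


Divisors of 1672: [1, 2, 4, 8, 11, 19, 22, 38, 44, 76, 88, 152, 209, 418, 836, 1672]
Product = n^(d(n)/2) = 1672^(16/2)
Product = 61078756237547902269915136


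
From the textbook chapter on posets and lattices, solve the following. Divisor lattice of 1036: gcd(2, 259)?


Meet=gcd.
gcd(2,259)=1


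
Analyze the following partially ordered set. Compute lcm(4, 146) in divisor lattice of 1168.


In a divisor lattice, join = lcm (least common multiple).
gcd(4,146) = 2
lcm(4,146) = 4*146/gcd = 584/2 = 292


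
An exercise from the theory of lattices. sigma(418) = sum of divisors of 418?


sigma(n) = sum of divisors.
Divisors of 418: [1, 2, 11, 19, 22, 38, 209, 418]
Sum = 720
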